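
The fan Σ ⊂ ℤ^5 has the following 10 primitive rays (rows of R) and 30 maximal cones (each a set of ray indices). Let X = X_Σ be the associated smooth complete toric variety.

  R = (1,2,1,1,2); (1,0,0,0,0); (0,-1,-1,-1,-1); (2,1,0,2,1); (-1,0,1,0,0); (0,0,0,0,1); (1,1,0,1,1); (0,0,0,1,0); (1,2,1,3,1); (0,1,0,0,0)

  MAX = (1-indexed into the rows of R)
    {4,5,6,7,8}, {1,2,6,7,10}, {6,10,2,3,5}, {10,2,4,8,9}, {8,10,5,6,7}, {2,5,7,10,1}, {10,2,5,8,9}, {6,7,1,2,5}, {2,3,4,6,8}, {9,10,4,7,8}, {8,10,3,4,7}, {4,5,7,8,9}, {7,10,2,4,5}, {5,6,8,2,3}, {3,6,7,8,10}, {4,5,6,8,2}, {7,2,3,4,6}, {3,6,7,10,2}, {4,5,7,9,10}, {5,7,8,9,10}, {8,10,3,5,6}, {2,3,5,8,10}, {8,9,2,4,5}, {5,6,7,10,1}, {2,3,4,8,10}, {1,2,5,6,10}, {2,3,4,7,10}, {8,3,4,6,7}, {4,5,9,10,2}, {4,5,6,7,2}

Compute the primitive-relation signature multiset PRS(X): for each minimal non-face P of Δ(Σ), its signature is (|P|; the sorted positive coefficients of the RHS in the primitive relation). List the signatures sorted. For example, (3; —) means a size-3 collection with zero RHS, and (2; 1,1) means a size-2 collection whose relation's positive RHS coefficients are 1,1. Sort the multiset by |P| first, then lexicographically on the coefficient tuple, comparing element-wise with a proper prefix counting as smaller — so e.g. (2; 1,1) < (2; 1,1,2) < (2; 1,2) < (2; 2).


|primitive collections| = 14. Relations:

  {1,3}:  v_{1} + v_{3} = v_{2} + v_{6} + v_{10}  ⟹  sig = (2; 1,1,1)
  {3,9}:  v_{3} + v_{9} = v_{2} + 2·v_{8} + v_{10}  ⟹  sig = (2; 1,1,2)
  {6,9}:  v_{6} + v_{9} = v_{5} + 2·v_{7} + v_{8}  ⟹  sig = (2; 1,1,2)
  {1,9}:  v_{1} + v_{9} = v_{4} + 2·v_{5} + 2·v_{7} + v_{10}  ⟹  sig = (2; 1,1,2,2)
  {1,4}:  v_{1} + v_{4} = v_{2} + v_{5} + 3·v_{7}  ⟹  sig = (2; 1,1,3)
  {1,8}:  v_{1} + v_{8} = v_{5} + 2·v_{7}  ⟹  sig = (2; 1,2)
  {3,5,7}:  v_{3} + v_{5} + v_{7} = 0  ⟹  sig = (3; —)
  {2,7,8}:  v_{2} + v_{7} + v_{8} = v_{4}  ⟹  sig = (3; 1)
  {3,4,5}:  v_{3} + v_{4} + v_{5} = v_{2} + v_{8}  ⟹  sig = (3; 1,1)
  {2,7,9}:  v_{2} + v_{7} + v_{9} = 2·v_{4} + v_{5} + v_{10}  ⟹  sig = (3; 1,1,2)
  {4,6,10}:  v_{4} + v_{6} + v_{10} = 2·v_{7}  ⟹  sig = (3; 2)
  {2,6,8,10}:  v_{2} + v_{6} + v_{8} + v_{10} = v_{7}  ⟹  sig = (4; 1)
  {4,5,8,10}:  v_{4} + v_{5} + v_{8} + v_{10} = v_{9}  ⟹  sig = (4; 1)
  {2,5,6,7,10}:  v_{2} + v_{5} + v_{6} + v_{7} + v_{10} = v_{1}  ⟹  sig = (5; 1)

Signatures (|P|; sorted positive RHS coefficients), sorted:
{ (2; 1,1,1),  (2; 1,1,2) ×2,  (2; 1,1,2,2),  (2; 1,1,3),  (2; 1,2),  (3; —),  (3; 1),  (3; 1,1),  (3; 1,1,2),  (3; 2),  (4; 1) ×2,  (5; 1) }


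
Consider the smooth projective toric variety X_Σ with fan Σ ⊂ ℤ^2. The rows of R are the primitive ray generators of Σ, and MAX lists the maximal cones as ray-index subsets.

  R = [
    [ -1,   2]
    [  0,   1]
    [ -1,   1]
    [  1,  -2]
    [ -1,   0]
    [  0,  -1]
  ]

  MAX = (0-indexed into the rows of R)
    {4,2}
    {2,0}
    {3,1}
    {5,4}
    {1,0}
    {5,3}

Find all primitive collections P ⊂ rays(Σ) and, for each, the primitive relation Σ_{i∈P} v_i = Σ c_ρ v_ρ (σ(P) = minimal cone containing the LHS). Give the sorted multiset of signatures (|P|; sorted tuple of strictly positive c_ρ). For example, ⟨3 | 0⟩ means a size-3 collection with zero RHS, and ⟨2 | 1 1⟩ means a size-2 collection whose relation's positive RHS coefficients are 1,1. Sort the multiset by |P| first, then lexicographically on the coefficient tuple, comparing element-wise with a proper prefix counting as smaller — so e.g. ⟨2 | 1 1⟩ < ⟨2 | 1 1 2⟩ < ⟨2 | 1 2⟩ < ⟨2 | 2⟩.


The 9 primitive collections of Σ (r=6, n=2):

  {0,3}:  v_{0} + v_{3} = 0 ; sig = ⟨2 | 0⟩
  {1,5}:  v_{1} + v_{5} = 0 ; sig = ⟨2 | 0⟩
  {0,5}:  v_{0} + v_{5} = v_{2} ; sig = ⟨2 | 1⟩
  {1,2}:  v_{1} + v_{2} = v_{0} ; sig = ⟨2 | 1⟩
  {1,4}:  v_{1} + v_{4} = v_{2} ; sig = ⟨2 | 1⟩
  {2,3}:  v_{2} + v_{3} = v_{5} ; sig = ⟨2 | 1⟩
  {2,5}:  v_{2} + v_{5} = v_{4} ; sig = ⟨2 | 1⟩
  {0,4}:  v_{0} + v_{4} = 2·v_{2} ; sig = ⟨2 | 2⟩
  {3,4}:  v_{3} + v_{4} = 2·v_{5} ; sig = ⟨2 | 2⟩

Hence PRS(X_Σ) =
    |P|=2: 9 collections, coeffs (), (), (1), (1), (1), (1), (1), (2), (2)


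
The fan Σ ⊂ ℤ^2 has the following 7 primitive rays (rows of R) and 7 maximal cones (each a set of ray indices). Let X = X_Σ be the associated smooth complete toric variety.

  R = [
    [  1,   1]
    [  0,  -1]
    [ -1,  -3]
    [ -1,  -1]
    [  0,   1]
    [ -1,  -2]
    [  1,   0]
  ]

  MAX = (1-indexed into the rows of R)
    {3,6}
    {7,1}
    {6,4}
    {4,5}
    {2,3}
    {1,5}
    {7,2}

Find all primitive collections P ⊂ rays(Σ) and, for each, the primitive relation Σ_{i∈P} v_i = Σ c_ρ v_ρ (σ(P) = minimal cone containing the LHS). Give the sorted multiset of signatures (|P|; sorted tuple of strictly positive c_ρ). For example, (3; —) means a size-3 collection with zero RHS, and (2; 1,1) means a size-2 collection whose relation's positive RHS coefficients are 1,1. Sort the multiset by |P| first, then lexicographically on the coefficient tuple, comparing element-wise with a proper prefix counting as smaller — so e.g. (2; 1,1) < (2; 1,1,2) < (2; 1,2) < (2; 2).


14 collections generate NE(X_Σ); each relation:

  P = {1,4}:  v_{1} + v_{4} = 0  ⇒ sig = (2; —)
  P = {2,5}:  v_{2} + v_{5} = 0  ⇒ sig = (2; —)
  P = {1,2}:  v_{1} + v_{2} = v_{7}  ⇒ sig = (2; 1)
  P = {1,6}:  v_{1} + v_{6} = v_{2}  ⇒ sig = (2; 1)
  P = {2,4}:  v_{2} + v_{4} = v_{6}  ⇒ sig = (2; 1)
  P = {2,6}:  v_{2} + v_{6} = v_{3}  ⇒ sig = (2; 1)
  P = {3,5}:  v_{3} + v_{5} = v_{6}  ⇒ sig = (2; 1)
  P = {4,7}:  v_{4} + v_{7} = v_{2}  ⇒ sig = (2; 1)
  P = {5,6}:  v_{5} + v_{6} = v_{4}  ⇒ sig = (2; 1)
  P = {5,7}:  v_{5} + v_{7} = v_{1}  ⇒ sig = (2; 1)
  P = {1,3}:  v_{1} + v_{3} = 2·v_{2}  ⇒ sig = (2; 2)
  P = {3,4}:  v_{3} + v_{4} = 2·v_{6}  ⇒ sig = (2; 2)
  P = {6,7}:  v_{6} + v_{7} = 2·v_{2}  ⇒ sig = (2; 2)
  P = {3,7}:  v_{3} + v_{7} = 3·v_{2}  ⇒ sig = (2; 3)

Hence PRS(X_Σ) =
    (2; —)
    (2; —)
    (2; 1)
    (2; 1)
    (2; 1)
    (2; 1)
    (2; 1)
    (2; 1)
    (2; 1)
    (2; 1)
    (2; 2)
    (2; 2)
    (2; 2)
    (2; 3)


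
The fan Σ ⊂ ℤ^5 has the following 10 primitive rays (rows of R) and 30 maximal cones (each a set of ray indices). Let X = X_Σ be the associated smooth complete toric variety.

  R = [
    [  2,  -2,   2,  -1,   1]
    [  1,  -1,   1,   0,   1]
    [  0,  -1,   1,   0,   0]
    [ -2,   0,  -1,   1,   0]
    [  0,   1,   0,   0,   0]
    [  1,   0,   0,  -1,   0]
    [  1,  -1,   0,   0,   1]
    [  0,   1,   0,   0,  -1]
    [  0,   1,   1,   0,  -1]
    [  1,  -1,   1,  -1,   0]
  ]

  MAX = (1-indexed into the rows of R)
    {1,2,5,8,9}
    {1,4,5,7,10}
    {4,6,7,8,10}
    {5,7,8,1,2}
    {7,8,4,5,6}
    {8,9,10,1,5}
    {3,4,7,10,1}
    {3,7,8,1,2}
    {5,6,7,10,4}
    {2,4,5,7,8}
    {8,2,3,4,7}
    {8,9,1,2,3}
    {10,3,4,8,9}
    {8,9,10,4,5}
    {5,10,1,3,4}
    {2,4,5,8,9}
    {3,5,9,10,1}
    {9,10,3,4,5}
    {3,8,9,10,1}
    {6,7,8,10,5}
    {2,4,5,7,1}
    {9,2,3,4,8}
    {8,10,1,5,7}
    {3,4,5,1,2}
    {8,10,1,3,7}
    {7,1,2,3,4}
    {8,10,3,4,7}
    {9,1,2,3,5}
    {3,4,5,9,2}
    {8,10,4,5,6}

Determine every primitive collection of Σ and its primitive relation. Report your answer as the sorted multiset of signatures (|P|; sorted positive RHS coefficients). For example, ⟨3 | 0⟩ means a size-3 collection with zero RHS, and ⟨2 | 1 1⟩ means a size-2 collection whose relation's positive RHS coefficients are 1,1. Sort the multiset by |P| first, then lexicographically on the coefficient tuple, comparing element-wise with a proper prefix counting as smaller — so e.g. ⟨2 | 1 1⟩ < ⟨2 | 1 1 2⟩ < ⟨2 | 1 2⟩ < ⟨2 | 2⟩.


Σ has 11 primitive collections:

  • {2,10}:  v_{2} + v_{10} = v_{1}  so sig = ⟨2 | 1⟩
  • {3,6}:  v_{3} + v_{6} = v_{10}  so sig = ⟨2 | 1⟩
  • {7,9}:  v_{7} + v_{9} = v_{2} + v_{8}  so sig = ⟨2 | 1 1⟩
  • {2,6}:  v_{2} + v_{6} = v_{5} + v_{7} + v_{10}  so sig = ⟨2 | 1 1 1⟩
  • {6,9}:  v_{6} + v_{9} = v_{5} + v_{8} + v_{10}  so sig = ⟨2 | 1 1 1⟩
  • {1,6}:  v_{1} + v_{6} = v_{5} + v_{7} + 2·v_{10}  so sig = ⟨2 | 1 1 2⟩
  • {1,4,8}:  v_{1} + v_{4} + v_{8} = v_{3}  so sig = ⟨3 | 1⟩
  • {3,5,7}:  v_{3} + v_{5} + v_{7} = v_{2}  so sig = ⟨3 | 1⟩
  • {3,5,8}:  v_{3} + v_{5} + v_{8} = v_{9}  so sig = ⟨3 | 1⟩
  • {1,4,9}:  v_{1} + v_{4} + v_{9} = 2·v_{3} + v_{5}  so sig = ⟨3 | 1 2⟩
  • {4,5,7,8,10}:  v_{4} + v_{5} + v_{7} + v_{8} + v_{10} = 0  so sig = ⟨5 | 0⟩

Hence PRS(X_Σ) =
[⟨2 | 1⟩, ⟨2 | 1⟩, ⟨2 | 1 1⟩, ⟨2 | 1 1 1⟩, ⟨2 | 1 1 1⟩, ⟨2 | 1 1 2⟩, ⟨3 | 1⟩, ⟨3 | 1⟩, ⟨3 | 1⟩, ⟨3 | 1 2⟩, ⟨5 | 0⟩]


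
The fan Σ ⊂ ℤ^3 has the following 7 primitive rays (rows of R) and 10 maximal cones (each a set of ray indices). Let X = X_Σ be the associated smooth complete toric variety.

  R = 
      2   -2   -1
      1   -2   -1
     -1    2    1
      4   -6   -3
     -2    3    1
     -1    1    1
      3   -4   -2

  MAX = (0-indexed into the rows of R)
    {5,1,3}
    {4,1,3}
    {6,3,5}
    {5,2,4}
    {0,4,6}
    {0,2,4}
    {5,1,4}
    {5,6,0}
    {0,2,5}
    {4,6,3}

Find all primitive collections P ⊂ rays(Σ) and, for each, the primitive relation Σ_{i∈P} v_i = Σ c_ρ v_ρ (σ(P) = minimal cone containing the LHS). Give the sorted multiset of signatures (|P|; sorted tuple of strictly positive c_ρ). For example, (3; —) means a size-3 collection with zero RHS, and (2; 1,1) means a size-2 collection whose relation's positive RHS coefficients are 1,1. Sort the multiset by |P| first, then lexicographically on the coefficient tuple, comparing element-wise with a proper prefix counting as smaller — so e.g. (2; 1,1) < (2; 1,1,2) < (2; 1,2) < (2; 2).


9 minimal non-faces of Δ(Σ) (on 7 rays):

  P = {1,2}:  v_{1} + v_{2} = 0  so sig = (2; —)
  P = {0,1}:  v_{0} + v_{1} = v_{6}  so sig = (2; 1)
  P = {1,6}:  v_{1} + v_{6} = v_{3}  so sig = (2; 1)
  P = {2,3}:  v_{2} + v_{3} = v_{6}  so sig = (2; 1)
  P = {2,6}:  v_{2} + v_{6} = v_{0}  so sig = (2; 1)
  P = {0,3}:  v_{0} + v_{3} = 2·v_{6}  so sig = (2; 2)
  P = {4,5,6}:  v_{4} + v_{5} + v_{6} = 0  so sig = (3; —)
  P = {0,4,5}:  v_{0} + v_{4} + v_{5} = v_{2}  so sig = (3; 1)
  P = {3,4,5}:  v_{3} + v_{4} + v_{5} = v_{1}  so sig = (3; 1)

Sorted signature multiset PRS(X):
[(2; —), (2; 1), (2; 1), (2; 1), (2; 1), (2; 2), (3; —), (3; 1), (3; 1)]


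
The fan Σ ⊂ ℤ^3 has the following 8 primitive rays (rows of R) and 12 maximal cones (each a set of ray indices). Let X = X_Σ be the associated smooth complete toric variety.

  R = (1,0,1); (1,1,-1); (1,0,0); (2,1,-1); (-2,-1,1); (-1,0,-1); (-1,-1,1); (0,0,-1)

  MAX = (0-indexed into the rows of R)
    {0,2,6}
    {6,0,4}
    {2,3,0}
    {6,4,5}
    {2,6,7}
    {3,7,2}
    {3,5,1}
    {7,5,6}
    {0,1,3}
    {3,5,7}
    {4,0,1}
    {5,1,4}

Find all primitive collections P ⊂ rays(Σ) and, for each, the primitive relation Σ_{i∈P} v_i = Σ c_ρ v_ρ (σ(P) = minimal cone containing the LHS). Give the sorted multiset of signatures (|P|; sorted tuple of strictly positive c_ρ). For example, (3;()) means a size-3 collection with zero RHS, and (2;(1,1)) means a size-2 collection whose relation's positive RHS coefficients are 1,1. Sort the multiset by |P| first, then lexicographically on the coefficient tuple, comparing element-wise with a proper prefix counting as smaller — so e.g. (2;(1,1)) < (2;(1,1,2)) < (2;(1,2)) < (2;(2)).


10 collections generate NE(X_Σ); each relation:

  P={0,5}:  v_{0} + v_{5} = 0  so sig = (2;())
  P={1,6}:  v_{1} + v_{6} = 0  so sig = (2;())
  P={3,4}:  v_{3} + v_{4} = 0  so sig = (2;())
  P={0,7}:  v_{0} + v_{7} = v_{2}  so sig = (2;(1))
  P={1,2}:  v_{1} + v_{2} = v_{3}  so sig = (2;(1))
  P={2,4}:  v_{2} + v_{4} = v_{6}  so sig = (2;(1))
  P={2,5}:  v_{2} + v_{5} = v_{7}  so sig = (2;(1))
  P={3,6}:  v_{3} + v_{6} = v_{2}  so sig = (2;(1))
  P={1,7}:  v_{1} + v_{7} = v_{3} + v_{5}  so sig = (2;(1,1))
  P={4,7}:  v_{4} + v_{7} = v_{5} + v_{6}  so sig = (2;(1,1))

so the primitive-relation signature multiset is
{ (2;()) ×3,  (2;(1)) ×5,  (2;(1,1)) ×2 }


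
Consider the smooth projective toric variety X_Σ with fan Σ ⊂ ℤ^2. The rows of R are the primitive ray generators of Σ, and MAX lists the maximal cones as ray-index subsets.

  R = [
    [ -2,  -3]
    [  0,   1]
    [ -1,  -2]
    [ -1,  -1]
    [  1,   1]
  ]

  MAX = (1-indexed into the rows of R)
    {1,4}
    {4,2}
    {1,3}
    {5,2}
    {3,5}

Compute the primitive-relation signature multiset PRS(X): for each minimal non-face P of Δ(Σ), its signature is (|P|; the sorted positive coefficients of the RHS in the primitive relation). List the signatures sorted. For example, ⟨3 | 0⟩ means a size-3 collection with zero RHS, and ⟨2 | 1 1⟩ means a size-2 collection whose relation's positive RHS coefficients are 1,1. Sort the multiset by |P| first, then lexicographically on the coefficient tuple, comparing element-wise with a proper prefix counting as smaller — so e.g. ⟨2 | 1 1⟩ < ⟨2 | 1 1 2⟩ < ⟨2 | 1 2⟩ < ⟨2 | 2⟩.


Primitive collections (5):

  P = {4,5}:  v_{4} + v_{5} = 0 — sig = ⟨2 | 0⟩
  P = {1,5}:  v_{1} + v_{5} = v_{3} — sig = ⟨2 | 1⟩
  P = {2,3}:  v_{2} + v_{3} = v_{4} — sig = ⟨2 | 1⟩
  P = {3,4}:  v_{3} + v_{4} = v_{1} — sig = ⟨2 | 1⟩
  P = {1,2}:  v_{1} + v_{2} = 2·v_{4} — sig = ⟨2 | 2⟩

Hence PRS(X_Σ) =
    ⟨2 | 0⟩
    ⟨2 | 1⟩
    ⟨2 | 1⟩
    ⟨2 | 1⟩
    ⟨2 | 2⟩


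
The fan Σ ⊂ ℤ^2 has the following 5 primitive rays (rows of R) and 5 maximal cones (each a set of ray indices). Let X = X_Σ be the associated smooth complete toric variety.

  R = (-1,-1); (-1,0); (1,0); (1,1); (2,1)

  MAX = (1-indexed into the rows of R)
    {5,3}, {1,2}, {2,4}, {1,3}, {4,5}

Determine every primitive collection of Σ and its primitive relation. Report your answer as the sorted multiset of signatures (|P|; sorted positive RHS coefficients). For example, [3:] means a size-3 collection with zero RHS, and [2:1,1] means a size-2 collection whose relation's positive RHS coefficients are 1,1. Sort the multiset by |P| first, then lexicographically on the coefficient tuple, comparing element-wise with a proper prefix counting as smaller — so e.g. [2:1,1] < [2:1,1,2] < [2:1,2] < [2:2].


|primitive collections| = 5. Relations:

  {1,4}:  v_{1} + v_{4} = 0  so sig = [2:]
  {2,3}:  v_{2} + v_{3} = 0  so sig = [2:]
  {1,5}:  v_{1} + v_{5} = v_{3}  so sig = [2:1]
  {2,5}:  v_{2} + v_{5} = v_{4}  so sig = [2:1]
  {3,4}:  v_{3} + v_{4} = v_{5}  so sig = [2:1]

Sorted signature multiset PRS(X):
    |P|=2: 5 collections, coeffs (), (), (1), (1), (1)


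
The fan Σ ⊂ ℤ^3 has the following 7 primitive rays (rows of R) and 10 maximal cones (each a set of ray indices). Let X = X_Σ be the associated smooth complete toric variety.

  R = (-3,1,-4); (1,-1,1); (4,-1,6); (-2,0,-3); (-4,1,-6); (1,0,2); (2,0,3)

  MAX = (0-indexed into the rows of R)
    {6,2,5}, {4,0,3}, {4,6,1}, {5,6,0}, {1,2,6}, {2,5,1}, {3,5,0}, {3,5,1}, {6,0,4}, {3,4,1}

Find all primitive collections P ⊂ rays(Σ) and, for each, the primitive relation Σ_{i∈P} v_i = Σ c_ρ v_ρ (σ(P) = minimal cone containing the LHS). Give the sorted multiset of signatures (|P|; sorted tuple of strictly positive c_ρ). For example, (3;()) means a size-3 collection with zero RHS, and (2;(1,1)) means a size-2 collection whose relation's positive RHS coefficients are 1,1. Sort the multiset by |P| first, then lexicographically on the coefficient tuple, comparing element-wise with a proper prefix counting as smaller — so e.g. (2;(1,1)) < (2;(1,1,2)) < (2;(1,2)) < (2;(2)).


Σ has 7 primitive collections:

  • {2,4}:  v_{2} + v_{4} = 0 ; sig = (2;())
  • {3,6}:  v_{3} + v_{6} = 0 ; sig = (2;())
  • {0,1}:  v_{0} + v_{1} = v_{3} ; sig = (2;(1))
  • {0,2}:  v_{0} + v_{2} = v_{5} ; sig = (2;(1))
  • {4,5}:  v_{4} + v_{5} = v_{0} ; sig = (2;(1))
  • {2,3}:  v_{2} + v_{3} = v_{1} + v_{5} ; sig = (2;(1,1))
  • {1,5,6}:  v_{1} + v_{5} + v_{6} = v_{2} ; sig = (3;(1))

Sorted signature multiset PRS(X):
    (2;())
    (2;())
    (2;(1))
    (2;(1))
    (2;(1))
    (2;(1,1))
    (3;(1))


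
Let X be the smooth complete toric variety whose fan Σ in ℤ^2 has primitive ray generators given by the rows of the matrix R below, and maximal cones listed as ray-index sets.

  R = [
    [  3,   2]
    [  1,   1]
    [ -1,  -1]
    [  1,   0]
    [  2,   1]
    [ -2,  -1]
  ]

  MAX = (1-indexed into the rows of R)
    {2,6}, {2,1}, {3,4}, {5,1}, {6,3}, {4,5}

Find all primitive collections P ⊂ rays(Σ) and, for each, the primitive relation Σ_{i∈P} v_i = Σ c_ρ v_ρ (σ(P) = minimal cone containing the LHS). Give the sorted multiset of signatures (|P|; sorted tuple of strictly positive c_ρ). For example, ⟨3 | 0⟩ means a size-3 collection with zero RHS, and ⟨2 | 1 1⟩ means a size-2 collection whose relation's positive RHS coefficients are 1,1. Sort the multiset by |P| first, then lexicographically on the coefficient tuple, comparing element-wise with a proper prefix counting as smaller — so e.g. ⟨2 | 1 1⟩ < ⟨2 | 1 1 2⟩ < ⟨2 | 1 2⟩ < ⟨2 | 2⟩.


Primitive collections (9):

  P = {2,3}:  v_{2} + v_{3} = 0  ⟹  sig = ⟨2 | 0⟩
  P = {5,6}:  v_{5} + v_{6} = 0  ⟹  sig = ⟨2 | 0⟩
  P = {1,3}:  v_{1} + v_{3} = v_{5}  ⟹  sig = ⟨2 | 1⟩
  P = {1,6}:  v_{1} + v_{6} = v_{2}  ⟹  sig = ⟨2 | 1⟩
  P = {2,4}:  v_{2} + v_{4} = v_{5}  ⟹  sig = ⟨2 | 1⟩
  P = {2,5}:  v_{2} + v_{5} = v_{1}  ⟹  sig = ⟨2 | 1⟩
  P = {3,5}:  v_{3} + v_{5} = v_{4}  ⟹  sig = ⟨2 | 1⟩
  P = {4,6}:  v_{4} + v_{6} = v_{3}  ⟹  sig = ⟨2 | 1⟩
  P = {1,4}:  v_{1} + v_{4} = 2·v_{5}  ⟹  sig = ⟨2 | 2⟩

Signatures (|P|; sorted positive RHS coefficients), sorted:
    |P|=2: 9 collections, coeffs (), (), (1), (1), (1), (1), (1), (1), (2)


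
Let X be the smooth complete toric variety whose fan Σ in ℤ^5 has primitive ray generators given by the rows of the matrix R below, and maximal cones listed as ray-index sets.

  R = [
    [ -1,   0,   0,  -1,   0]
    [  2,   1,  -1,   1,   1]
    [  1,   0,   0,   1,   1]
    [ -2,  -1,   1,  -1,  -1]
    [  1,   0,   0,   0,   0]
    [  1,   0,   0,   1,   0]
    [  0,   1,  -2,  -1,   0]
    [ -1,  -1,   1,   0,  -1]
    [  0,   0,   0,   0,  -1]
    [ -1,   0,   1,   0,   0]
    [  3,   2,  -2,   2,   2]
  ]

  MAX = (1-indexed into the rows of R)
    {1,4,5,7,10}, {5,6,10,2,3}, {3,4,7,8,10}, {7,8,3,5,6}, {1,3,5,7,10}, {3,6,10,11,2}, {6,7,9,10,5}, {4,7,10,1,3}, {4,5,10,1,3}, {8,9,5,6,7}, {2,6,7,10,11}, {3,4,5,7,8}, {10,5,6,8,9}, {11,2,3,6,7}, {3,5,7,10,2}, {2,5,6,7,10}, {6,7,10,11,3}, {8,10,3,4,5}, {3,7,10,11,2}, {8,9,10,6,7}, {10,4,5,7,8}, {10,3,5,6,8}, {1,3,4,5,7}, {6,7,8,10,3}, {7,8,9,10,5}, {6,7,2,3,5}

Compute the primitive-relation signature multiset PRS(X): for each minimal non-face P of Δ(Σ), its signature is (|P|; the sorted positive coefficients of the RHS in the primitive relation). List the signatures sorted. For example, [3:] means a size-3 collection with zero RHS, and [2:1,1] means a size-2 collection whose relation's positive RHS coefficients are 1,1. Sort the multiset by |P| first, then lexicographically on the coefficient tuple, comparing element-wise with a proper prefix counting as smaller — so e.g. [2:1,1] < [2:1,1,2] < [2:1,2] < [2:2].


Primitive collections (20):

  {1,6}:  v_{1} + v_{6} = 0  ⇒ sig = [2:]
  {2,4}:  v_{2} + v_{4} = 0  ⇒ sig = [2:]
  {1,8}:  v_{1} + v_{8} = v_{4}  ⇒ sig = [2:1]
  {2,8}:  v_{2} + v_{8} = v_{6}  ⇒ sig = [2:1]
  {3,9}:  v_{3} + v_{9} = v_{6}  ⇒ sig = [2:1]
  {4,6}:  v_{4} + v_{6} = v_{8}  ⇒ sig = [2:1]
  {1,2}:  v_{1} + v_{2} = v_{3} + v_{5} + v_{7} + v_{10}  ⇒ sig = [2:1,1,1,1]
  {1,9}:  v_{1} + v_{9} = v_{5} + v_{7} + v_{8} + v_{10}  ⇒ sig = [2:1,1,1,1]
  {1,11}:  v_{1} + v_{11} = v_{2} + v_{3} + v_{7} + v_{10}  ⇒ sig = [2:1,1,1,1]
  {4,11}:  v_{4} + v_{11} = v_{3} + v_{6} + v_{7} + v_{10}  ⇒ sig = [2:1,1,1,1]
  {2,9}:  v_{2} + v_{9} = v_{5} + 2·v_{6} + v_{7} + v_{10}  ⇒ sig = [2:1,1,1,2]
  {4,9}:  v_{4} + v_{9} = v_{5} + v_{7} + 2·v_{8} + v_{10}  ⇒ sig = [2:1,1,1,2]
  {8,11}:  v_{8} + v_{11} = v_{3} + 2·v_{6} + v_{7} + v_{10}  ⇒ sig = [2:1,1,1,2]
  {9,11}:  v_{9} + v_{11} = v_{2} + 2·v_{6} + v_{7} + v_{10}  ⇒ sig = [2:1,1,1,2]
  {5,11}:  v_{5} + v_{11} = 2·v_{2}  ⇒ sig = [2:2]
  {3,5,7,8,10}:  v_{3} + v_{5} + v_{7} + v_{8} + v_{10} = 0  ⇒ sig = [5:]
  {2,3,6,7,10}:  v_{2} + v_{3} + v_{6} + v_{7} + v_{10} = v_{11}  ⇒ sig = [5:1]
  {3,4,5,7,10}:  v_{3} + v_{4} + v_{5} + v_{7} + v_{10} = v_{1}  ⇒ sig = [5:1]
  {3,5,6,7,10}:  v_{3} + v_{5} + v_{6} + v_{7} + v_{10} = v_{2}  ⇒ sig = [5:1]
  {5,6,7,8,10}:  v_{5} + v_{6} + v_{7} + v_{8} + v_{10} = v_{9}  ⇒ sig = [5:1]

Sorted signature multiset PRS(X):
[[2:], [2:], [2:1], [2:1], [2:1], [2:1], [2:1,1,1,1], [2:1,1,1,1], [2:1,1,1,1], [2:1,1,1,1], [2:1,1,1,2], [2:1,1,1,2], [2:1,1,1,2], [2:1,1,1,2], [2:2], [5:], [5:1], [5:1], [5:1], [5:1]]


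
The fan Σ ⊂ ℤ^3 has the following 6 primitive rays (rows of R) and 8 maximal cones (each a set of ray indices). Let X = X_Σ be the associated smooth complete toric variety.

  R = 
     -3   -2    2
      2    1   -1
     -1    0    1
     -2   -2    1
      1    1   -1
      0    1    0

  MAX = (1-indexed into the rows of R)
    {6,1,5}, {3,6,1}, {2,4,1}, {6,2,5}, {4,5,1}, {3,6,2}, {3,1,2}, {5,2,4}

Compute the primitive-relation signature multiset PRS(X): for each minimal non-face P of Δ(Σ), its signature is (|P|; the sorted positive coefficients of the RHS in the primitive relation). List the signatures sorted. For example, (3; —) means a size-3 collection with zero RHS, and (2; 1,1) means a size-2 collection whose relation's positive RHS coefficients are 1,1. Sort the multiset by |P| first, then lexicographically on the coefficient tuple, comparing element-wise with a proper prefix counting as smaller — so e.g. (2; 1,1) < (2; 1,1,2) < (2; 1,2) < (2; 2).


Δ(Σ) — 6 vertices, 5 min non-faces:

  {3,4}:  v_{3} + v_{4} = v_{1}  ⟹  sig = (2; 1)
  {3,5}:  v_{3} + v_{5} = v_{6}  ⟹  sig = (2; 1)
  {4,6}:  v_{4} + v_{6} = v_{1} + v_{5}  ⟹  sig = (2; 1,1)
  {1,2,5}:  v_{1} + v_{2} + v_{5} = 0  ⟹  sig = (3; —)
  {1,2,6}:  v_{1} + v_{2} + v_{6} = v_{3}  ⟹  sig = (3; 1)

Sorted signature multiset PRS(X):
    (2; 1)
    (2; 1)
    (2; 1,1)
    (3; —)
    (3; 1)


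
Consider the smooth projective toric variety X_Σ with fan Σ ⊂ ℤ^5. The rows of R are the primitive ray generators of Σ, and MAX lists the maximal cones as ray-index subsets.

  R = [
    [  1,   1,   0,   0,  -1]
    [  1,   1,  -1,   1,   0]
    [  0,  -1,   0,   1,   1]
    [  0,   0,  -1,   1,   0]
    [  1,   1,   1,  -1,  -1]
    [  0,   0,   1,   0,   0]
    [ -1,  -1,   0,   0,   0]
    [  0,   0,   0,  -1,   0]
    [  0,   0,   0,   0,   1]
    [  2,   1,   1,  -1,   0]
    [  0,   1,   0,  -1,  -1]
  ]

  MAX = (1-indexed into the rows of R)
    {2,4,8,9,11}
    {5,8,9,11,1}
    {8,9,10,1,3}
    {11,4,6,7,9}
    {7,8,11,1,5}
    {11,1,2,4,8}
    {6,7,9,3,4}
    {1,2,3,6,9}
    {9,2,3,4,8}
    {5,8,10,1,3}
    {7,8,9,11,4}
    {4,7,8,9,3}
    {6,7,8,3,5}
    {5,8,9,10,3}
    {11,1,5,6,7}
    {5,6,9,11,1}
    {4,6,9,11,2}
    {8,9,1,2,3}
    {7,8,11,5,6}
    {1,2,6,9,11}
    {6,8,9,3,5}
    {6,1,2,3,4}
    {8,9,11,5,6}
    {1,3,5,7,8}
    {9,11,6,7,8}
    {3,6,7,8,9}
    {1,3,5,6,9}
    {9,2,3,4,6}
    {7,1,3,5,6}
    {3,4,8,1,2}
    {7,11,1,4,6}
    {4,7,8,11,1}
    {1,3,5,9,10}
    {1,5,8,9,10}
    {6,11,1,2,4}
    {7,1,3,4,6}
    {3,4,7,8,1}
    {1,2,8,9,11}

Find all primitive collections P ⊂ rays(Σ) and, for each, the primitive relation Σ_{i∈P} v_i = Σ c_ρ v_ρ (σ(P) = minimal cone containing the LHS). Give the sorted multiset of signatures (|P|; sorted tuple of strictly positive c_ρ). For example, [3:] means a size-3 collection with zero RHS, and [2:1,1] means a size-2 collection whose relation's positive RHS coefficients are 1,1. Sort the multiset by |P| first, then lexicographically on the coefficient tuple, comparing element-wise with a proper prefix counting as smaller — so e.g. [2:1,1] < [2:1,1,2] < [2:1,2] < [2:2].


16 collections generate NE(X_Σ); each relation:

  P = {3,11}:  v_{3} + v_{11} = 0  so sig = [2:]
  P = {2,7}:  v_{2} + v_{7} = v_{4}  so sig = [2:1]
  P = {4,5}:  v_{4} + v_{5} = v_{1}  so sig = [2:1]
  P = {7,10}:  v_{7} + v_{10} = v_{3} + v_{5} + v_{8}  so sig = [2:1,1,1]
  P = {10,11}:  v_{10} + v_{11} = v_{1} + v_{5} + v_{8} + v_{9}  so sig = [2:1,1,1,1]
  P = {4,10}:  v_{4} + v_{10} = 2·v_{1} + v_{3} + v_{8} + v_{9}  so sig = [2:1,1,1,2]
  P = {6,10}:  v_{6} + v_{10} = v_{3} + 2·v_{5} + v_{9}  so sig = [2:1,1,2]
  P = {2,10}:  v_{2} + v_{10} = 3·v_{1} + v_{3} + v_{8} + 2·v_{9}  so sig = [2:1,1,2,3]
  P = {2,5}:  v_{2} + v_{5} = 2·v_{1} + v_{9}  so sig = [2:1,2]
  P = {1,7,9}:  v_{1} + v_{7} + v_{9} = 0  so sig = [3:]
  P = {4,6,8}:  v_{4} + v_{6} + v_{8} = 0  so sig = [3:]
  P = {1,4,9}:  v_{1} + v_{4} + v_{9} = v_{2}  so sig = [3:1]
  P = {1,6,8}:  v_{1} + v_{6} + v_{8} = v_{5}  so sig = [3:1]
  P = {2,6,8}:  v_{2} + v_{6} + v_{8} = v_{1} + v_{9}  so sig = [3:1,1]
  P = {5,7,9}:  v_{5} + v_{7} + v_{9} = v_{6} + v_{8}  so sig = [3:1,1]
  P = {1,3,5,8,9}:  v_{1} + v_{3} + v_{5} + v_{8} + v_{9} = v_{10}  so sig = [5:1]

Hence PRS(X_Σ) =
{ [2:],  [2:1] ×2,  [2:1,1,1],  [2:1,1,1,1],  [2:1,1,1,2],  [2:1,1,2],  [2:1,1,2,3],  [2:1,2],  [3:] ×2,  [3:1] ×2,  [3:1,1] ×2,  [5:1] }


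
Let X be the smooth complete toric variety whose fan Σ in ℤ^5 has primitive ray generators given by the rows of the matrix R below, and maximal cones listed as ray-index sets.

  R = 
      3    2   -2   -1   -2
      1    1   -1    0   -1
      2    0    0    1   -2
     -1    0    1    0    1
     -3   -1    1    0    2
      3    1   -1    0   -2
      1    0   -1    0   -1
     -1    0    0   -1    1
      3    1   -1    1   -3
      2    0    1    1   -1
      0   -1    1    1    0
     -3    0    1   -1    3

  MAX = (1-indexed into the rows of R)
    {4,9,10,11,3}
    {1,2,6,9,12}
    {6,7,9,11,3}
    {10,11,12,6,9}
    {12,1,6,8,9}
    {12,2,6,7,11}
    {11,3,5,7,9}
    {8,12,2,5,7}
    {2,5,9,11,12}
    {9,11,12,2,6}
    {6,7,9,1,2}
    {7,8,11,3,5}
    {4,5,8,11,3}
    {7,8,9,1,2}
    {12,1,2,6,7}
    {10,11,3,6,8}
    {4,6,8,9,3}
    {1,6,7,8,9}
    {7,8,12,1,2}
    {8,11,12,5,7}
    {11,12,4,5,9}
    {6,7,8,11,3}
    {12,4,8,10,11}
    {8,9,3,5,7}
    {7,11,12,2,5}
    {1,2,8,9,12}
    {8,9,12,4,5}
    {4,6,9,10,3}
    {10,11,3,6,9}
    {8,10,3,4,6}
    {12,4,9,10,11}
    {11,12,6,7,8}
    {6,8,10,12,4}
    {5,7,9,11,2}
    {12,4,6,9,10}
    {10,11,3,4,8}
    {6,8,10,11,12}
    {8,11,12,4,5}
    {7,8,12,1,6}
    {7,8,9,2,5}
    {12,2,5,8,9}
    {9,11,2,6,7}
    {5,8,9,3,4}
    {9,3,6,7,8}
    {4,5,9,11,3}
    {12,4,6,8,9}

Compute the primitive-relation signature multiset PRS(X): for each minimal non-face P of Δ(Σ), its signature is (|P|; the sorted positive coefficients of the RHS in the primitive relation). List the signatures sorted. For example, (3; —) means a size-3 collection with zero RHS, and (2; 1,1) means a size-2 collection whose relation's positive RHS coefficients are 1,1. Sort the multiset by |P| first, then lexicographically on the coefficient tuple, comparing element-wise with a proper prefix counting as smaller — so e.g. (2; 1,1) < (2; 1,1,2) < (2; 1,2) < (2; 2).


The 19 primitive collections of Σ (r=12, n=5):

  P = {4,7}:  v_{4} + v_{7} = 0  so sig = (2; —)
  P = {5,6}:  v_{5} + v_{6} = 0  so sig = (2; —)
  P = {1,11}:  v_{1} + v_{11} = v_{6}  so sig = (2; 1)
  P = {2,3}:  v_{2} + v_{3} = v_{9}  so sig = (2; 1)
  P = {3,12}:  v_{3} + v_{12} = v_{4}  so sig = (2; 1)
  P = {1,5}:  v_{1} + v_{5} = v_{2} + v_{8}  so sig = (2; 1,1)
  P = {2,4}:  v_{2} + v_{4} = v_{9} + v_{12}  so sig = (2; 1,1)
  P = {5,10}:  v_{5} + v_{10} = v_{4} + v_{11}  so sig = (2; 1,1)
  P = {7,10}:  v_{7} + v_{10} = v_{6} + v_{11}  so sig = (2; 1,1)
  P = {1,3}:  v_{1} + v_{3} = v_{6} + v_{8} + v_{9}  so sig = (2; 1,1,1)
  P = {1,4}:  v_{1} + v_{4} = v_{6} + v_{8} + v_{9} + v_{12}  so sig = (2; 1,1,1,1)
  P = {2,10}:  v_{2} + v_{10} = v_{6} + v_{9} + v_{11} + v_{12}  so sig = (2; 1,1,1,1)
  P = {1,10}:  v_{1} + v_{10} = v_{4} + 2·v_{6}  so sig = (2; 1,2)
  P = {2,8,11}:  v_{2} + v_{8} + v_{11} = 0  so sig = (3; —)
  P = {2,6,8}:  v_{2} + v_{6} + v_{8} = v_{1}  so sig = (3; 1)
  P = {4,6,11}:  v_{4} + v_{6} + v_{11} = v_{10}  so sig = (3; 1)
  P = {7,9,12}:  v_{7} + v_{9} + v_{12} = v_{2}  so sig = (3; 1)
  P = {8,9,11}:  v_{8} + v_{9} + v_{11} = v_{3}  so sig = (3; 1)
  P = {8,9,10}:  v_{8} + v_{9} + v_{10} = v_{3} + v_{4} + v_{6}  so sig = (3; 1,1,1)

so the primitive-relation signature multiset is
{ (2; —) ×2,  (2; 1) ×3,  (2; 1,1) ×4,  (2; 1,1,1),  (2; 1,1,1,1) ×2,  (2; 1,2),  (3; —),  (3; 1) ×4,  (3; 1,1,1) }


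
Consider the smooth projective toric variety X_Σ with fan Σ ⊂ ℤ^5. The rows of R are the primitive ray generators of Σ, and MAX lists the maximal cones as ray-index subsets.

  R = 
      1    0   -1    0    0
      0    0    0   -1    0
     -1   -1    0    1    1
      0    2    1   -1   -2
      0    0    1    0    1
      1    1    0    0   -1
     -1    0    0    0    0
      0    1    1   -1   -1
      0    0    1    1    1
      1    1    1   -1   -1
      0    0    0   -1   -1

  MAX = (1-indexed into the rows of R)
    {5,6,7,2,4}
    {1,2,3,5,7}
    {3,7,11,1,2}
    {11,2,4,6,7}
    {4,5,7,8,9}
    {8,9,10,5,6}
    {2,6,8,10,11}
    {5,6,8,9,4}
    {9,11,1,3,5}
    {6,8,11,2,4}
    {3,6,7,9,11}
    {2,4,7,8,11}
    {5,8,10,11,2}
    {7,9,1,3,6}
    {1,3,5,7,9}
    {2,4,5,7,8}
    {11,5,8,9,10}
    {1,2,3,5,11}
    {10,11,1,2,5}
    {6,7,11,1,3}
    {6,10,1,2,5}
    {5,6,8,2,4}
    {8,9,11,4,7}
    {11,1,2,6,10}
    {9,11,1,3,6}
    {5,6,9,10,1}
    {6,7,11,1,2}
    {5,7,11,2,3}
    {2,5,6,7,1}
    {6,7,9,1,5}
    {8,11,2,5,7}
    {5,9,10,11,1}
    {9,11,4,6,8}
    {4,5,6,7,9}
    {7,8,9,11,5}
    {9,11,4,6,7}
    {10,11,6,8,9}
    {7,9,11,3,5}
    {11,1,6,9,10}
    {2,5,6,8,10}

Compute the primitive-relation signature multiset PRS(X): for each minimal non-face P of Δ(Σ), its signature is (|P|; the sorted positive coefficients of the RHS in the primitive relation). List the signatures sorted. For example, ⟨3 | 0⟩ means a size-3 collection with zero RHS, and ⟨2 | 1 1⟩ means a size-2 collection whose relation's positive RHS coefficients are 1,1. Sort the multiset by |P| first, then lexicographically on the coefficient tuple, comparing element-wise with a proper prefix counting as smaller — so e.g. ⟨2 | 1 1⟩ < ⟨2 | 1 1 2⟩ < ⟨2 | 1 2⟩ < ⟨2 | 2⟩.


|primitive collections| = 15. Relations:

  • {2,9}:  v_{2} + v_{9} = v_{5} ; sig = ⟨2 | 1⟩
  • {7,10}:  v_{7} + v_{10} = v_{8} ; sig = ⟨2 | 1⟩
  • {1,8}:  v_{1} + v_{8} = v_{2} + v_{6} ; sig = ⟨2 | 1 1⟩
  • {3,10}:  v_{3} + v_{10} = v_{9} + v_{11} ; sig = ⟨2 | 1 1⟩
  • {3,8}:  v_{3} + v_{8} = v_{7} + v_{9} + v_{11} ; sig = ⟨2 | 1 1 1⟩
  • {3,4}:  v_{3} + v_{4} = v_{6} + 2·v_{7} + v_{9} + v_{11} ; sig = ⟨2 | 1 1 1 2⟩
  • {1,4}:  v_{1} + v_{4} = v_{2} + 2·v_{6} + v_{7} ; sig = ⟨2 | 1 1 2⟩
  • {4,10}:  v_{4} + v_{10} = v_{6} + 2·v_{8} ; sig = ⟨2 | 1 2⟩
  • {2,3,6}:  v_{2} + v_{3} + v_{6} = 0 ; sig = ⟨3 | 0⟩
  • {3,5,6}:  v_{3} + v_{5} + v_{6} = v_{9} ; sig = ⟨3 | 1⟩
  • {5,6,11}:  v_{5} + v_{6} + v_{11} = v_{10} ; sig = ⟨3 | 1⟩
  • {6,7,8}:  v_{6} + v_{7} + v_{8} = v_{4} ; sig = ⟨3 | 1⟩
  • {4,5,11}:  v_{4} + v_{5} + v_{11} = 2·v_{8} ; sig = ⟨3 | 2⟩
  • {1,7,9,11}:  v_{1} + v_{7} + v_{9} + v_{11} = 0 ; sig = ⟨4 | 0⟩
  • {1,5,7,11}:  v_{1} + v_{5} + v_{7} + v_{11} = v_{2} ; sig = ⟨4 | 1⟩

so the primitive-relation signature multiset is
{ ⟨2 | 1⟩ ×2,  ⟨2 | 1 1⟩ ×2,  ⟨2 | 1 1 1⟩,  ⟨2 | 1 1 1 2⟩,  ⟨2 | 1 1 2⟩,  ⟨2 | 1 2⟩,  ⟨3 | 0⟩,  ⟨3 | 1⟩ ×3,  ⟨3 | 2⟩,  ⟨4 | 0⟩,  ⟨4 | 1⟩ }


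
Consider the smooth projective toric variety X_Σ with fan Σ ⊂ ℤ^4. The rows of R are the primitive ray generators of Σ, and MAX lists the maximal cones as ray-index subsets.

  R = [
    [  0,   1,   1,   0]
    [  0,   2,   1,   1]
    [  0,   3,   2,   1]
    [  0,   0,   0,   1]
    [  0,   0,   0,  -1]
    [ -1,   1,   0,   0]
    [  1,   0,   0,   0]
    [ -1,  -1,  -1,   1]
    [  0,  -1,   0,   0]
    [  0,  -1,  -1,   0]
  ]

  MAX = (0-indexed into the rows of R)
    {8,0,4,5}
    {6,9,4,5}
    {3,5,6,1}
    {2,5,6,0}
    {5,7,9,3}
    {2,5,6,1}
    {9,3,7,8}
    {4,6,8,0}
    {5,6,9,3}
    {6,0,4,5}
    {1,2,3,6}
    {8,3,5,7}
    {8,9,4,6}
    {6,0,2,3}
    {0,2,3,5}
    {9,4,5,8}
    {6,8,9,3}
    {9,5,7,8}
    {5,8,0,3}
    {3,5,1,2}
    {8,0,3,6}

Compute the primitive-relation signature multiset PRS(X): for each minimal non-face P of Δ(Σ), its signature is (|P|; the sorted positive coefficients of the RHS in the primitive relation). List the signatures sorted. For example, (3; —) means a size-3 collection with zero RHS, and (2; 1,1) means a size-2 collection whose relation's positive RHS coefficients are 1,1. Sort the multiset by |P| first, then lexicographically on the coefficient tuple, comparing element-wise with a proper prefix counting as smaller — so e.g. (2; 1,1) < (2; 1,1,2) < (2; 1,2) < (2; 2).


Primitive collections (18):

  • {0,9}:  v_{0} + v_{9} = 0  →  sig = (2; —)
  • {3,4}:  v_{3} + v_{4} = 0  →  sig = (2; —)
  • {0,1}:  v_{0} + v_{1} = v_{2}  →  sig = (2; 1)
  • {2,9}:  v_{2} + v_{9} = v_{1}  →  sig = (2; 1)
  • {1,8}:  v_{1} + v_{8} = v_{0} + v_{3}  →  sig = (2; 1,1)
  • {6,7}:  v_{6} + v_{7} = v_{3} + v_{9}  →  sig = (2; 1,1)
  • {0,7}:  v_{0} + v_{7} = v_{3} + v_{5} + v_{8}  →  sig = (2; 1,1,1)
  • {1,4}:  v_{1} + v_{4} = v_{0} + v_{5} + v_{6}  →  sig = (2; 1,1,1)
  • {1,9}:  v_{1} + v_{9} = v_{3} + v_{5} + v_{6}  →  sig = (2; 1,1,1)
  • {4,7}:  v_{4} + v_{7} = v_{5} + v_{8} + v_{9}  →  sig = (2; 1,1,1)
  • {2,4}:  v_{2} + v_{4} = 2·v_{0} + v_{5} + v_{6}  →  sig = (2; 1,1,2)
  • {2,7}:  v_{2} + v_{7} = v_{0} + 2·v_{3} + v_{5}  →  sig = (2; 1,1,2)
  • {1,7}:  v_{1} + v_{7} = 2·v_{3} + v_{5}  →  sig = (2; 1,2)
  • {2,8}:  v_{2} + v_{8} = 2·v_{0} + v_{3}  →  sig = (2; 1,2)
  • {5,6,8}:  v_{5} + v_{6} + v_{8} = 0  →  sig = (3; —)
  • {0,3,5,6}:  v_{0} + v_{3} + v_{5} + v_{6} = v_{1}  →  sig = (4; 1)
  • {3,5,8,9}:  v_{3} + v_{5} + v_{8} + v_{9} = v_{7}  →  sig = (4; 1)
  • {2,3,5,6}:  v_{2} + v_{3} + v_{5} + v_{6} = 2·v_{1}  →  sig = (4; 2)

so the primitive-relation signature multiset is
{ (2; —) ×2,  (2; 1) ×2,  (2; 1,1) ×2,  (2; 1,1,1) ×4,  (2; 1,1,2) ×2,  (2; 1,2) ×2,  (3; —),  (4; 1) ×2,  (4; 2) }


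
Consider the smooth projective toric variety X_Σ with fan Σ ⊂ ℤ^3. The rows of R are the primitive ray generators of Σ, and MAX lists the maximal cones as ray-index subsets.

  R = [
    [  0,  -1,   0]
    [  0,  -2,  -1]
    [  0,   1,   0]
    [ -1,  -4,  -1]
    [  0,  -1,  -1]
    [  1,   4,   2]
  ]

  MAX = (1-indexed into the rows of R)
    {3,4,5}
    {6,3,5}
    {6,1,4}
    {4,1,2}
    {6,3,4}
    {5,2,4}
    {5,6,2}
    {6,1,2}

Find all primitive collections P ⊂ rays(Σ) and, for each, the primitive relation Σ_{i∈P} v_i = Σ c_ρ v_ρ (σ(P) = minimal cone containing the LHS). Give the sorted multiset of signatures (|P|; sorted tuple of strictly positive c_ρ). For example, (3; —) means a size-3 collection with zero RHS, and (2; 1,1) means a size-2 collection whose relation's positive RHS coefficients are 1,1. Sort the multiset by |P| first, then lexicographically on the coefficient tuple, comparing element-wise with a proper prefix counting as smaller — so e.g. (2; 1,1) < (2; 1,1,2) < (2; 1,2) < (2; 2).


Δ(Σ) — 6 vertices, 5 min non-faces:

  {1,3}:  v_{1} + v_{3} = 0 — sig = (2; —)
  {1,5}:  v_{1} + v_{5} = v_{2} — sig = (2; 1)
  {2,3}:  v_{2} + v_{3} = v_{5} — sig = (2; 1)
  {4,5,6}:  v_{4} + v_{5} + v_{6} = v_{1} — sig = (3; 1)
  {2,4,6}:  v_{2} + v_{4} + v_{6} = 2·v_{1} — sig = (3; 2)

Hence PRS(X_Σ) =
{ (2; —),  (2; 1) ×2,  (3; 1),  (3; 2) }


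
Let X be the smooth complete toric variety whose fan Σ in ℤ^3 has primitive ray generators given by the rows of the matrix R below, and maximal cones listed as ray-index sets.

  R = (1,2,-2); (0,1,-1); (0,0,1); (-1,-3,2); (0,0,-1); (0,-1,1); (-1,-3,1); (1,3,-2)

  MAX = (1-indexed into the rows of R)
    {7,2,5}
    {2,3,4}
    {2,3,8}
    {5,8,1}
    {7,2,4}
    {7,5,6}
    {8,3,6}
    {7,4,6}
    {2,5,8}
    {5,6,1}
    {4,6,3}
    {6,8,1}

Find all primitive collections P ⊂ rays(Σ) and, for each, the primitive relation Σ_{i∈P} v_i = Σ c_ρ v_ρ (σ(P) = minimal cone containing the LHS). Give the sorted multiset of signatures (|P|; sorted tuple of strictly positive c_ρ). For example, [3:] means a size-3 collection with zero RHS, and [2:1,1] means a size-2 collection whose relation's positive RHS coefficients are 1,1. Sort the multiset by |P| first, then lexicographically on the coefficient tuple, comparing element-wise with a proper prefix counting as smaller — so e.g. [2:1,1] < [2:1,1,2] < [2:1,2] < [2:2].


Δ(Σ) — 8 vertices, 11 min non-faces:

  P={2,6}:  v_{2} + v_{6} = 0  →  sig = [2:]
  P={3,5}:  v_{3} + v_{5} = 0  →  sig = [2:]
  P={4,8}:  v_{4} + v_{8} = 0  →  sig = [2:]
  P={3,7}:  v_{3} + v_{7} = v_{4}  →  sig = [2:1]
  P={4,5}:  v_{4} + v_{5} = v_{7}  →  sig = [2:1]
  P={7,8}:  v_{7} + v_{8} = v_{5}  →  sig = [2:1]
  P={1,2}:  v_{1} + v_{2} = v_{5} + v_{8}  →  sig = [2:1,1]
  P={1,3}:  v_{1} + v_{3} = v_{6} + v_{8}  →  sig = [2:1,1]
  P={1,4}:  v_{1} + v_{4} = v_{5} + v_{6}  →  sig = [2:1,1]
  P={1,7}:  v_{1} + v_{7} = 2·v_{5} + v_{6}  →  sig = [2:1,2]
  P={5,6,8}:  v_{5} + v_{6} + v_{8} = v_{1}  →  sig = [3:1]

so the primitive-relation signature multiset is
    |P|=2: 10 collections, coeffs (), (), (), (1), (1), (1), (1,1), (1,1), (1,1), (1,2)
    |P|=3: 1 collection, coeffs (1)


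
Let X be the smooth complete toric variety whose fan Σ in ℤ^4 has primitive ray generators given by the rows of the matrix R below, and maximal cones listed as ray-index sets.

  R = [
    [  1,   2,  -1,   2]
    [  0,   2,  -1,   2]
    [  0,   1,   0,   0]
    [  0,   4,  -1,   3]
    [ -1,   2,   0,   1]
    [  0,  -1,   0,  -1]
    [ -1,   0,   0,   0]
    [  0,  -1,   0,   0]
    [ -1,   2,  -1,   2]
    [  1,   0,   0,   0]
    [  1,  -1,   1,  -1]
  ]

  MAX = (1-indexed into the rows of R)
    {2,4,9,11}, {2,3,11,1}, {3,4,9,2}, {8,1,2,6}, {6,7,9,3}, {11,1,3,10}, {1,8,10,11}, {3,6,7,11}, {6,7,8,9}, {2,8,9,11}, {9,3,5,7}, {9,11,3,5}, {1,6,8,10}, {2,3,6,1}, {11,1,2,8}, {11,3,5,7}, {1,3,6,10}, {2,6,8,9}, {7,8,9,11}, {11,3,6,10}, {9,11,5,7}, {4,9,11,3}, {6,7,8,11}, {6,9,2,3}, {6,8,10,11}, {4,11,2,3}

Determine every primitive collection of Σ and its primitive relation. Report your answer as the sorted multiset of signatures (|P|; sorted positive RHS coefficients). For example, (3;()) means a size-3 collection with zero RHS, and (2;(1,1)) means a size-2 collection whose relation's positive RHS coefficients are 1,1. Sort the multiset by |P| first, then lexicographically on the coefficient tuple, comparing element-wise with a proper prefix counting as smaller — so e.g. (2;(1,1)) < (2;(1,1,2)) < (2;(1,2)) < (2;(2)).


23 collections generate NE(X_Σ); each relation:

  • {3,8}:  v_{3} + v_{8} = 0  ⇒ sig = (2;())
  • {7,10}:  v_{7} + v_{10} = 0  ⇒ sig = (2;())
  • {1,5}:  v_{1} + v_{5} = v_{4}  ⇒ sig = (2;(1))
  • {1,7}:  v_{1} + v_{7} = v_{2}  ⇒ sig = (2;(1))
  • {2,7}:  v_{2} + v_{7} = v_{9}  ⇒ sig = (2;(1))
  • {2,10}:  v_{2} + v_{10} = v_{1}  ⇒ sig = (2;(1))
  • {9,10}:  v_{9} + v_{10} = v_{2}  ⇒ sig = (2;(1))
  • {4,6}:  v_{4} + v_{6} = v_{2} + v_{3}  ⇒ sig = (2;(1,1))
  • {5,6}:  v_{5} + v_{6} = v_{3} + v_{7}  ⇒ sig = (2;(1,1))
  • {4,8}:  v_{4} + v_{8} = v_{2} + v_{9} + v_{11}  ⇒ sig = (2;(1,1,1))
  • {5,8}:  v_{5} + v_{8} = v_{7} + v_{9} + v_{11}  ⇒ sig = (2;(1,1,1))
  • {5,10}:  v_{5} + v_{10} = v_{3} + v_{9} + v_{11}  ⇒ sig = (2;(1,1,1))
  • {2,5}:  v_{2} + v_{5} = v_{3} + 2·v_{9} + v_{11}  ⇒ sig = (2;(1,1,2))
  • {4,7}:  v_{4} + v_{7} = v_{3} + 2·v_{9} + v_{11}  ⇒ sig = (2;(1,1,2))
  • {4,10}:  v_{4} + v_{10} = 2·v_{2} + v_{3} + v_{11}  ⇒ sig = (2;(1,1,2))
  • {1,4}:  v_{1} + v_{4} = 3·v_{2} + v_{3} + v_{11}  ⇒ sig = (2;(1,1,3))
  • {1,9}:  v_{1} + v_{9} = 2·v_{2}  ⇒ sig = (2;(2))
  • {4,5}:  v_{4} + v_{5} = 2·v_{3} + 3·v_{9} + 2·v_{11}  ⇒ sig = (2;(2,2,3))
  • {6,9,11}:  v_{6} + v_{9} + v_{11} = 0  ⇒ sig = (3;())
  • {2,6,11}:  v_{2} + v_{6} + v_{11} = v_{10}  ⇒ sig = (3;(1))
  • {1,6,11}:  v_{1} + v_{6} + v_{11} = 2·v_{10}  ⇒ sig = (3;(2))
  • {2,3,9,11}:  v_{2} + v_{3} + v_{9} + v_{11} = v_{4}  ⇒ sig = (4;(1))
  • {3,7,9,11}:  v_{3} + v_{7} + v_{9} + v_{11} = v_{5}  ⇒ sig = (4;(1))

so the primitive-relation signature multiset is
    (2;())
    (2;())
    (2;(1))
    (2;(1))
    (2;(1))
    (2;(1))
    (2;(1))
    (2;(1,1))
    (2;(1,1))
    (2;(1,1,1))
    (2;(1,1,1))
    (2;(1,1,1))
    (2;(1,1,2))
    (2;(1,1,2))
    (2;(1,1,2))
    (2;(1,1,3))
    (2;(2))
    (2;(2,2,3))
    (3;())
    (3;(1))
    (3;(2))
    (4;(1))
    (4;(1))
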